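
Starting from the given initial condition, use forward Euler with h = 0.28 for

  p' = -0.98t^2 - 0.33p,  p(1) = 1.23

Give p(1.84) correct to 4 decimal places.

-0.3823

Euler: p_{n+1} = p_n + h·f(t_n, p_n).
t=1.000000, p=1.230000: f=-1.385900 → p ← 1.230000 + 0.28·(-1.385900) = 0.841948
t=1.280000, p=0.841948: f=-1.883475 → p ← 0.841948 + 0.28·(-1.883475) = 0.314575
t=1.560000, p=0.314575: f=-2.488738 → p ← 0.314575 + 0.28·(-2.488738) = -0.382272
p(1.84) ≈ -0.3823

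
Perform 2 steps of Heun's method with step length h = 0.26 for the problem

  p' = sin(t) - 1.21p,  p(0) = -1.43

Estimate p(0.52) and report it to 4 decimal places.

Heun: k1 = f(t_n, p_n); k2 = f(t_n + h, p_n + h·k1); p_{n+1} = p_n + (h/2)·(k1 + k2).
t=0.000000, p=-1.430000:
  k1 = f(0.000000, -1.430000) = 1.730300
  k2 = f(0.260000, -0.980122) = 1.443028
  p ← -1.430000 + (0.26/2)·(1.730300 + 1.443028) = -1.017467
t=0.260000, p=-1.017467:
  k1 = f(0.260000, -1.017467) = 1.488216
  k2 = f(0.520000, -0.630531) = 1.259823
  p ← -1.017467 + (0.26/2)·(1.488216 + 1.259823) = -0.660222
p(0.52) ≈ -0.6602

-0.6602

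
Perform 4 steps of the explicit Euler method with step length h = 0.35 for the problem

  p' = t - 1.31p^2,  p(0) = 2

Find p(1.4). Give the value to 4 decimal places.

Euler: p_{n+1} = p_n + h·f(t_n, p_n).
t=0.000000, p=2.000000: f=-5.240000 → p ← 2.000000 + 0.35·(-5.240000) = 0.166000
t=0.350000, p=0.166000: f=0.313902 → p ← 0.166000 + 0.35·0.313902 = 0.275866
t=0.700000, p=0.275866: f=0.600307 → p ← 0.275866 + 0.35·0.600307 = 0.485973
t=1.050000, p=0.485973: f=0.740618 → p ← 0.485973 + 0.35·0.740618 = 0.745189
p(1.4) ≈ 0.7452

0.7452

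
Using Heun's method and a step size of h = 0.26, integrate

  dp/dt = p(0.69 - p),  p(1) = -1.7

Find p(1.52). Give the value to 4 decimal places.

Heun: k1 = f(t_n, p_n); k2 = f(t_n + h, p_n + h·k1); p_{n+1} = p_n + (h/2)·(k1 + k2).
t=1.000000, p=-1.700000:
  k1 = f(1.000000, -1.700000) = -4.063000
  k2 = f(1.260000, -2.756380) = -9.499533
  p ← -1.700000 + (0.26/2)·(-4.063000 + (-9.499533)) = -3.463129
t=1.260000, p=-3.463129:
  k1 = f(1.260000, -3.463129) = -14.382824
  k2 = f(1.520000, -7.202663) = -56.848198
  p ← -3.463129 + (0.26/2)·(-14.382824 + (-56.848198)) = -12.723162
p(1.52) ≈ -12.7232

-12.7232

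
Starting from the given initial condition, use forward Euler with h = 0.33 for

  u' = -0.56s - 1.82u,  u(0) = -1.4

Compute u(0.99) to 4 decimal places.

-0.2355

Euler: u_{n+1} = u_n + h·f(s_n, u_n).
s=0.000000, u=-1.400000: f=2.548000 → u ← -1.400000 + 0.33·2.548000 = -0.559160
s=0.330000, u=-0.559160: f=0.832871 → u ← -0.559160 + 0.33·0.832871 = -0.284313
s=0.660000, u=-0.284313: f=0.147849 → u ← -0.284313 + 0.33·0.147849 = -0.235522
u(0.99) ≈ -0.2355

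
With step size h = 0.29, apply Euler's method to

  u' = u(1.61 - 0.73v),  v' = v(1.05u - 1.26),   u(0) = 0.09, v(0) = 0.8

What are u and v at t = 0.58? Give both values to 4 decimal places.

Euler on (u,v): u_{n+1} = u_n + h·u', v_{n+1} = v_n + h·v'.
0.000000: (0.090000, 0.800000); f=(0.092340, -0.932400) → (0.116779, 0.529604)
0.290000: (0.116779, 0.529604); f=(0.142866, -0.602362) → (0.158210, 0.354919)
(u(0.58), v(0.58)) ≈ (0.1582, 0.3549)

0.1582, 0.3549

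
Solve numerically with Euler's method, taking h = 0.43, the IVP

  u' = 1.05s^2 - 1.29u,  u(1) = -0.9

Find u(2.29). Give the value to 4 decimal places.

1.9832

Euler: u_{n+1} = u_n + h·f(s_n, u_n).
s=1.000000, u=-0.900000: f=2.211000 → u ← -0.900000 + 0.43·2.211000 = 0.050730
s=1.430000, u=0.050730: f=2.081703 → u ← 0.050730 + 0.43·2.081703 = 0.945862
s=1.860000, u=0.945862: f=2.412417 → u ← 0.945862 + 0.43·2.412417 = 1.983202
u(2.29) ≈ 1.9832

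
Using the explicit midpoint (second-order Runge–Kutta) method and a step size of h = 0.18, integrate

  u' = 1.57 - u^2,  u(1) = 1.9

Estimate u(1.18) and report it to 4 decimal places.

1.6523

Midpoint: k1 = f(s_n, u_n); k2 = f(s_n + h/2, u_n + (h/2)·k1); u_{n+1} = u_n + h·k2.
s=1.000000, u=1.900000:
  k1 = f(1.000000, 1.900000) = -2.040000
  k2 = f(1.090000, 1.716400) = -1.376029
  u ← 1.900000 + 0.18·(-1.376029) = 1.652315
u(1.18) ≈ 1.6523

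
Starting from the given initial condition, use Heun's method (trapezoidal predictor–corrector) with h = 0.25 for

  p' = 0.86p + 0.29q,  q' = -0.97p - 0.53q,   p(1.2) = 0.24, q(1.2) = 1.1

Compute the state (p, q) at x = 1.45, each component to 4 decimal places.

0.3781, 0.8936

Heun on (p,q): k1 = f(x_n, state_n); k2 = f(x_n + h, state_n + h·k1); state_{n+1} = state_n + (h/2)·(k1 + k2).
1.200000: (0.240000, 1.100000)
  k1 = (0.525400, -0.815800)
  predictor → (0.371350, 0.896050)
  k2 = (0.579215, -0.835116)
  → (0.378077, 0.893636)
(p(1.45), q(1.45)) ≈ (0.3781, 0.8936)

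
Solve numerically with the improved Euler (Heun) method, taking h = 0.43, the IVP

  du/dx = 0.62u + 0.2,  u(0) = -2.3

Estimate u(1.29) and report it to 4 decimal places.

-4.6884

Heun: k1 = f(x_n, u_n); k2 = f(x_n + h, u_n + h·k1); u_{n+1} = u_n + (h/2)·(k1 + k2).
x=0.000000, u=-2.300000:
  k1 = f(0.000000, -2.300000) = -1.226000
  k2 = f(0.430000, -2.827180) = -1.552852
  u ← -2.300000 + (0.43/2)·(-1.226000 + (-1.552852)) = -2.897453
x=0.430000, u=-2.897453:
  k1 = f(0.430000, -2.897453) = -1.596421
  k2 = f(0.860000, -3.583914) = -2.022027
  u ← -2.897453 + (0.43/2)·(-1.596421 + (-2.022027)) = -3.675419
x=0.860000, u=-3.675419:
  k1 = f(0.860000, -3.675419) = -2.078760
  k2 = f(1.290000, -4.569286) = -2.632957
  u ← -3.675419 + (0.43/2)·(-2.078760 + (-2.632957)) = -4.688439
u(1.29) ≈ -4.6884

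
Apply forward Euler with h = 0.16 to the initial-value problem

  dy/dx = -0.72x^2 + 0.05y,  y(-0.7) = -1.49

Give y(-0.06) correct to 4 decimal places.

-1.6525

Euler: y_{n+1} = y_n + h·f(x_n, y_n).
x=-0.700000, y=-1.490000: f=-0.427300 → y ← -1.490000 + 0.16·(-0.427300) = -1.558368
x=-0.540000, y=-1.558368: f=-0.287870 → y ← -1.558368 + 0.16·(-0.287870) = -1.604427
x=-0.380000, y=-1.604427: f=-0.184189 → y ← -1.604427 + 0.16·(-0.184189) = -1.633898
x=-0.220000, y=-1.633898: f=-0.116543 → y ← -1.633898 + 0.16·(-0.116543) = -1.652544
y(-0.06) ≈ -1.6525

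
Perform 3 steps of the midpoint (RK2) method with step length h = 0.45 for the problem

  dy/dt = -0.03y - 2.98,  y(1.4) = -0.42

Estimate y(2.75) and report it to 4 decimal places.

-4.3458

Midpoint: k1 = f(t_n, y_n); k2 = f(t_n + h/2, y_n + (h/2)·k1); y_{n+1} = y_n + h·k2.
t=1.400000, y=-0.420000:
  k1 = f(1.400000, -0.420000) = -2.967400
  k2 = f(1.625000, -1.087665) = -2.947370
  y ← -0.420000 + 0.45·(-2.947370) = -1.746317
t=1.850000, y=-1.746317:
  k1 = f(1.850000, -1.746317) = -2.927611
  k2 = f(2.075000, -2.405029) = -2.907849
  y ← -1.746317 + 0.45·(-2.907849) = -3.054849
t=2.300000, y=-3.054849:
  k1 = f(2.300000, -3.054849) = -2.888355
  k2 = f(2.525000, -3.704728) = -2.868858
  y ← -3.054849 + 0.45·(-2.868858) = -4.345835
y(2.75) ≈ -4.3458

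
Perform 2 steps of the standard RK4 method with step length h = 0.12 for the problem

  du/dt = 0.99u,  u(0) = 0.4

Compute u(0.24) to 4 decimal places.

0.5073

RK4: k1 = f(t_n, u_n); k2 = f(t_n + h/2, u_n + (h/2)·k1); k3 = f(t_n + h/2, u_n + (h/2)·k2); k4 = f(t_n + h, u_n + h·k3); u_{n+1} = u_n + (h/6)·(k1 + 2k2 + 2k3 + k4).
t=0.000000, u=0.400000:
  k1 = f(0.000000, 0.400000) = 0.396000
  k2 = f(0.060000, 0.423760) = 0.419522
  k3 = f(0.060000, 0.425171) = 0.420920
  k4 = f(0.120000, 0.450510) = 0.446005
  u ← 0.400000 + (0.12/6)·(k1 + 2k2 + 2k3 + k4) = 0.450458
t=0.120000, u=0.450458:
  k1 = f(0.120000, 0.450458) = 0.445953
  k2 = f(0.180000, 0.477215) = 0.472443
  k3 = f(0.180000, 0.478804) = 0.474016
  k4 = f(0.240000, 0.507340) = 0.502266
  u ← 0.450458 + (0.12/6)·(k1 + 2k2 + 2k3 + k4) = 0.507281
u(0.24) ≈ 0.5073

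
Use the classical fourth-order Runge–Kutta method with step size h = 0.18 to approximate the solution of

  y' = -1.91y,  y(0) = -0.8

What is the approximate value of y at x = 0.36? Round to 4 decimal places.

-0.4023

RK4: k1 = f(x_n, y_n); k2 = f(x_n + h/2, y_n + (h/2)·k1); k3 = f(x_n + h/2, y_n + (h/2)·k2); k4 = f(x_n + h, y_n + h·k3); y_{n+1} = y_n + (h/6)·(k1 + 2k2 + 2k3 + k4).
x=0.000000, y=-0.800000:
  k1 = f(0.000000, -0.800000) = 1.528000
  k2 = f(0.090000, -0.662480) = 1.265337
  k3 = f(0.090000, -0.686120) = 1.310489
  k4 = f(0.180000, -0.564112) = 1.077454
  y ← -0.800000 + (0.18/6)·(k1 + 2k2 + 2k3 + k4) = -0.567287
x=0.180000, y=-0.567287:
  k1 = f(0.180000, -0.567287) = 1.083518
  k2 = f(0.270000, -0.469770) = 0.897261
  k3 = f(0.270000, -0.486533) = 0.929279
  k4 = f(0.360000, -0.400017) = 0.764032
  y ← -0.567287 + (0.18/6)·(k1 + 2k2 + 2k3 + k4) = -0.402268
y(0.36) ≈ -0.4023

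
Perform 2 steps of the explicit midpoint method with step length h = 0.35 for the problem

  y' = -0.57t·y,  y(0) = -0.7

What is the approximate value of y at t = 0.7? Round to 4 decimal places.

-0.6073

Midpoint: k1 = f(t_n, y_n); k2 = f(t_n + h/2, y_n + (h/2)·k1); y_{n+1} = y_n + h·k2.
t=0.000000, y=-0.700000:
  k1 = f(0.000000, -0.700000) = 0.000000
  k2 = f(0.175000, -0.700000) = 0.069825
  y ← -0.700000 + 0.35·0.069825 = -0.675561
t=0.350000, y=-0.675561:
  k1 = f(0.350000, -0.675561) = 0.134774
  k2 = f(0.525000, -0.651976) = 0.195104
  y ← -0.675561 + 0.35·0.195104 = -0.607275
y(0.7) ≈ -0.6073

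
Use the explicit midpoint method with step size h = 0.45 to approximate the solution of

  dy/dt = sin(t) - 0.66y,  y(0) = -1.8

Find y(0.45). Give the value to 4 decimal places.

-1.2444

Midpoint: k1 = f(t_n, y_n); k2 = f(t_n + h/2, y_n + (h/2)·k1); y_{n+1} = y_n + h·k2.
t=0.000000, y=-1.800000:
  k1 = f(0.000000, -1.800000) = 1.188000
  k2 = f(0.225000, -1.532700) = 1.234688
  y ← -1.800000 + 0.45·1.234688 = -1.244390
y(0.45) ≈ -1.2444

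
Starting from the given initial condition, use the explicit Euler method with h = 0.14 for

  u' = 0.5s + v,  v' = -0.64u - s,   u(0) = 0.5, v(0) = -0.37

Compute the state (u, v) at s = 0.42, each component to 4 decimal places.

0.3531, -0.5496

Euler on (u,v): u_{n+1} = u_n + h·u', v_{n+1} = v_n + h·v'.
0.000000: (0.500000, -0.370000); f=(-0.370000, -0.320000) → (0.448200, -0.414800)
0.140000: (0.448200, -0.414800); f=(-0.344800, -0.426848) → (0.399928, -0.474559)
0.280000: (0.399928, -0.474559); f=(-0.334559, -0.535954) → (0.353090, -0.549592)
(u(0.42), v(0.42)) ≈ (0.3531, -0.5496)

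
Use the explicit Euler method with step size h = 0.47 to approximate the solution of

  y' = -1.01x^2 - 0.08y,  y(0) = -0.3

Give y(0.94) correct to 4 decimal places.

-0.3827

Euler: y_{n+1} = y_n + h·f(x_n, y_n).
x=0.000000, y=-0.300000: f=0.024000 → y ← -0.300000 + 0.47·0.024000 = -0.288720
x=0.470000, y=-0.288720: f=-0.200011 → y ← -0.288720 + 0.47·(-0.200011) = -0.382725
y(0.94) ≈ -0.3827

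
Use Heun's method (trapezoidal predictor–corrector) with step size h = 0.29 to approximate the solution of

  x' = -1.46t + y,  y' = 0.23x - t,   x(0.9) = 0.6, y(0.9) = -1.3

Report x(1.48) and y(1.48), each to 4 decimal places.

Heun on (x,y): k1 = f(t_n, state_n); k2 = f(t_n + h, state_n + h·k1); state_{n+1} = state_n + (h/2)·(k1 + k2).
0.900000: (0.600000, -1.300000)
  k1 = (-2.614000, -0.762000)
  predictor → (-0.158060, -1.520980)
  k2 = (-3.258380, -1.226354)
  → (-0.251495, -1.588311)
1.190000: (-0.251495, -1.588311)
  k1 = (-3.325711, -1.247844)
  predictor → (-1.215951, -1.950186)
  k2 = (-4.110986, -1.759669)
  → (-1.329816, -2.024401)
(x(1.48), y(1.48)) ≈ (-1.3298, -2.0244)

-1.3298, -2.0244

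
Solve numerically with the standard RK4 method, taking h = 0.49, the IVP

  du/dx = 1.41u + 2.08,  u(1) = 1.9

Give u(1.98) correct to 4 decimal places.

11.9451

RK4: k1 = f(x_n, u_n); k2 = f(x_n + h/2, u_n + (h/2)·k1); k3 = f(x_n + h/2, u_n + (h/2)·k2); k4 = f(x_n + h, u_n + h·k3); u_{n+1} = u_n + (h/6)·(k1 + 2k2 + 2k3 + k4).
x=1.000000, u=1.900000:
  k1 = f(1.000000, 1.900000) = 4.759000
  k2 = f(1.245000, 3.065955) = 6.402997
  k3 = f(1.245000, 3.468734) = 6.970915
  k4 = f(1.490000, 5.315748) = 9.575205
  u ← 1.900000 + (0.49/6)·(k1 + 2k2 + 2k3 + k4) = 5.255032
x=1.490000, u=5.255032:
  k1 = f(1.490000, 5.255032) = 9.489596
  k2 = f(1.735000, 7.579983) = 12.767776
  k3 = f(1.735000, 8.383138) = 13.900224
  k4 = f(1.980000, 12.066142) = 19.093260
  u ← 5.255032 + (0.49/6)·(k1 + 2k2 + 2k3 + k4) = 11.945072
u(1.98) ≈ 11.9451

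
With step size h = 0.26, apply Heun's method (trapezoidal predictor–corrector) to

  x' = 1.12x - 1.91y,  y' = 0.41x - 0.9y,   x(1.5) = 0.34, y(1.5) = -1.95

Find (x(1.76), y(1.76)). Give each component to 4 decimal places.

Heun on (x,y): k1 = f(t_n, state_n); k2 = f(t_n + h, state_n + h·k1); state_{n+1} = state_n + (h/2)·(k1 + k2).
1.500000: (0.340000, -1.950000)
  k1 = (4.105300, 1.894400)
  predictor → (1.407378, -1.457456)
  k2 = (4.360004, 1.888735)
  → (1.440490, -1.458192)
(x(1.76), y(1.76)) ≈ (1.4405, -1.4582)

1.4405, -1.4582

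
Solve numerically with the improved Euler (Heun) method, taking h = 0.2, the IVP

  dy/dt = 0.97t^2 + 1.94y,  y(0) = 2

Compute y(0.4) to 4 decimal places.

4.3089

Heun: k1 = f(t_n, y_n); k2 = f(t_n + h, y_n + h·k1); y_{n+1} = y_n + (h/2)·(k1 + k2).
t=0.000000, y=2.000000:
  k1 = f(0.000000, 2.000000) = 3.880000
  k2 = f(0.200000, 2.776000) = 5.424240
  y ← 2.000000 + (0.2/2)·(3.880000 + 5.424240) = 2.930424
t=0.200000, y=2.930424:
  k1 = f(0.200000, 2.930424) = 5.723823
  k2 = f(0.400000, 4.075189) = 8.061066
  y ← 2.930424 + (0.2/2)·(5.723823 + 8.061066) = 4.308913
y(0.4) ≈ 4.3089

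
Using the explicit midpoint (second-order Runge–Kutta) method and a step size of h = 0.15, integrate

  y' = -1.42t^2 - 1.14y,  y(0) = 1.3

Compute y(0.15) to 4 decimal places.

1.0955

Midpoint: k1 = f(t_n, y_n); k2 = f(t_n + h/2, y_n + (h/2)·k1); y_{n+1} = y_n + h·k2.
t=0.000000, y=1.300000:
  k1 = f(0.000000, 1.300000) = -1.482000
  k2 = f(0.075000, 1.188850) = -1.363276
  y ← 1.300000 + 0.15·(-1.363276) = 1.095509
y(0.15) ≈ 1.0955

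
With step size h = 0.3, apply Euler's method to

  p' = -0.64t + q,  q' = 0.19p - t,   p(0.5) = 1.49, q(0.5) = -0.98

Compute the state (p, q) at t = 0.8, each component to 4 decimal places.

Euler on (p,q): p_{n+1} = p_n + h·p', q_{n+1} = q_n + h·q'.
0.500000: (1.490000, -0.980000); f=(-1.300000, -0.216900) → (1.100000, -1.045070)
(p(0.8), q(0.8)) ≈ (1.1000, -1.0451)

1.1000, -1.0451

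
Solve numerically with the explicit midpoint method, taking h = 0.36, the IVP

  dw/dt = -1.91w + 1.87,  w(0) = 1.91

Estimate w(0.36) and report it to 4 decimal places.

1.4900

Midpoint: k1 = f(t_n, w_n); k2 = f(t_n + h/2, w_n + (h/2)·k1); w_{n+1} = w_n + h·k2.
t=0.000000, w=1.910000:
  k1 = f(0.000000, 1.910000) = -1.778100
  k2 = f(0.180000, 1.589942) = -1.166789
  w ← 1.910000 + 0.36·(-1.166789) = 1.489956
w(0.36) ≈ 1.4900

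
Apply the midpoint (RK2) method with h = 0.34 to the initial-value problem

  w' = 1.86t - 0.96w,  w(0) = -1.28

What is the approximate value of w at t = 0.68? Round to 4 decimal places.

Midpoint: k1 = f(t_n, w_n); k2 = f(t_n + h/2, w_n + (h/2)·k1); w_{n+1} = w_n + h·k2.
t=0.000000, w=-1.280000:
  k1 = f(0.000000, -1.280000) = 1.228800
  k2 = f(0.170000, -1.071104) = 1.344460
  w ← -1.280000 + 0.34·1.344460 = -0.822884
t=0.340000, w=-0.822884:
  k1 = f(0.340000, -0.822884) = 1.422368
  k2 = f(0.510000, -0.581081) = 1.506438
  w ← -0.822884 + 0.34·1.506438 = -0.310695
w(0.68) ≈ -0.3107

-0.3107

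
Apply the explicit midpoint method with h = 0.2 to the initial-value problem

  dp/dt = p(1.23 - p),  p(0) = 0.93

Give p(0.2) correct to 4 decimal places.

0.9821

Midpoint: k1 = f(t_n, p_n); k2 = f(t_n + h/2, p_n + (h/2)·k1); p_{n+1} = p_n + h·k2.
t=0.000000, p=0.930000:
  k1 = f(0.000000, 0.930000) = 0.279000
  k2 = f(0.100000, 0.957900) = 0.260645
  p ← 0.930000 + 0.2·0.260645 = 0.982129
p(0.2) ≈ 0.9821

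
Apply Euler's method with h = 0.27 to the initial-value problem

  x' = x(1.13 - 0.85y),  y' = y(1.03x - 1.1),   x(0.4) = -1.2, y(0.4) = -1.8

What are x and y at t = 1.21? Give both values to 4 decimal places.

Euler on (x,y): x_{n+1} = x_n + h·x', y_{n+1} = y_n + h·y'.
0.400000: (-1.200000, -1.800000); f=(-3.192000, 4.204800) → (-2.061840, -0.664704)
0.670000: (-2.061840, -0.664704); f=(-3.494816, 2.142803) → (-3.005440, -0.086147)
0.940000: (-3.005440, -0.086147); f=(-3.616221, 0.361439) → (-3.981820, 0.011441)
(x(1.21), y(1.21)) ≈ (-3.9818, 0.0114)

-3.9818, 0.0114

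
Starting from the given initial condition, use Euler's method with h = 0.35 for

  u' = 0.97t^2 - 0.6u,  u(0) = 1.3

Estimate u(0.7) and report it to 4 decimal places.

Euler: u_{n+1} = u_n + h·f(t_n, u_n).
t=0.000000, u=1.300000: f=-0.780000 → u ← 1.300000 + 0.35·(-0.780000) = 1.027000
t=0.350000, u=1.027000: f=-0.497375 → u ← 1.027000 + 0.35·(-0.497375) = 0.852919
u(0.7) ≈ 0.8529

0.8529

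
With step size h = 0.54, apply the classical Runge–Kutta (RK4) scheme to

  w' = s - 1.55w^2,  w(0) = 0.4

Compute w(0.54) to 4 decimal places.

0.4202

RK4: k1 = f(s_n, w_n); k2 = f(s_n + h/2, w_n + (h/2)·k1); k3 = f(s_n + h/2, w_n + (h/2)·k2); k4 = f(s_n + h, w_n + h·k3); w_{n+1} = w_n + (h/6)·(k1 + 2k2 + 2k3 + k4).
s=0.000000, w=0.400000:
  k1 = f(0.000000, 0.400000) = -0.248000
  k2 = f(0.270000, 0.333040) = 0.098081
  k3 = f(0.270000, 0.426482) = -0.011924
  k4 = f(0.540000, 0.393561) = 0.299920
  w ← 0.400000 + (0.54/6)·(k1 + 2k2 + 2k3 + k4) = 0.420181
w(0.54) ≈ 0.4202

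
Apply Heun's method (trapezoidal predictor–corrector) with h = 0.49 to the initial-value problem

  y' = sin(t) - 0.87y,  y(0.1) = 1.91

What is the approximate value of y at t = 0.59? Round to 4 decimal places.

1.4197

Heun: k1 = f(t_n, y_n); k2 = f(t_n + h, y_n + h·k1); y_{n+1} = y_n + (h/2)·(k1 + k2).
t=0.100000, y=1.910000:
  k1 = f(0.100000, 1.910000) = -1.561867
  k2 = f(0.590000, 1.144685) = -0.439515
  y ← 1.910000 + (0.49/2)·(-1.561867 + (-0.439515)) = 1.419661
y(0.59) ≈ 1.4197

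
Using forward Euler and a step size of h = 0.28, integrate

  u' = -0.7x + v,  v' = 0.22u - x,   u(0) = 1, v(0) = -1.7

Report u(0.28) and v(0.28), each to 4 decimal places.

Euler on (u,v): u_{n+1} = u_n + h·u', v_{n+1} = v_n + h·v'.
0.000000: (1.000000, -1.700000); f=(-1.700000, 0.220000) → (0.524000, -1.638400)
(u(0.28), v(0.28)) ≈ (0.5240, -1.6384)

0.5240, -1.6384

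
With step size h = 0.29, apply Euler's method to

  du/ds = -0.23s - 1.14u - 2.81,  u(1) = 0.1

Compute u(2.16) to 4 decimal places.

Euler: u_{n+1} = u_n + h·f(s_n, u_n).
s=1.000000, u=0.100000: f=-3.154000 → u ← 0.100000 + 0.29·(-3.154000) = -0.814660
s=1.290000, u=-0.814660: f=-2.177988 → u ← -0.814660 + 0.29·(-2.177988) = -1.446276
s=1.580000, u=-1.446276: f=-1.524645 → u ← -1.446276 + 0.29·(-1.524645) = -1.888423
s=1.870000, u=-1.888423: f=-1.087297 → u ← -1.888423 + 0.29·(-1.087297) = -2.203740
u(2.16) ≈ -2.2037

-2.2037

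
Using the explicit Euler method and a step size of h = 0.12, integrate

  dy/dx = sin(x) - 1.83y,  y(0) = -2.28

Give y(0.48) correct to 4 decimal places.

-0.7724

Euler: y_{n+1} = y_n + h·f(x_n, y_n).
x=0.000000, y=-2.280000: f=4.172400 → y ← -2.280000 + 0.12·4.172400 = -1.779312
x=0.120000, y=-1.779312: f=3.375853 → y ← -1.779312 + 0.12·3.375853 = -1.374210
x=0.240000, y=-1.374210: f=2.752506 → y ← -1.374210 + 0.12·2.752506 = -1.043909
x=0.360000, y=-1.043909: f=2.262627 → y ← -1.043909 + 0.12·2.262627 = -0.772394
y(0.48) ≈ -0.7724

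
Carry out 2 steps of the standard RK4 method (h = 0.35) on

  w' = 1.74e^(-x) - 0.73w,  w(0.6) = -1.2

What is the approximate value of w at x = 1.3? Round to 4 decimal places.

RK4: k1 = f(x_n, w_n); k2 = f(x_n + h/2, w_n + (h/2)·k1); k3 = f(x_n + h/2, w_n + (h/2)·k2); k4 = f(x_n + h, w_n + h·k3); w_{n+1} = w_n + (h/6)·(k1 + 2k2 + 2k3 + k4).
x=0.600000, w=-1.200000:
  k1 = f(0.600000, -1.200000) = 1.830932
  k2 = f(0.775000, -0.879587) = 1.443723
  k3 = f(0.775000, -0.947348) = 1.493189
  k4 = f(0.950000, -0.677384) = 1.167420
  w ← -1.200000 + (0.35/6)·(k1 + 2k2 + 2k3 + k4) = -0.682456
x=0.950000, w=-0.682456:
  k1 = f(0.950000, -0.682456) = 1.171123
  k2 = f(1.125000, -0.477510) = 0.913478
  k3 = f(1.125000, -0.522598) = 0.946392
  k4 = f(1.300000, -0.351219) = 0.730595
  w ← -0.682456 + (0.35/6)·(k1 + 2k2 + 2k3 + k4) = -0.354538
w(1.3) ≈ -0.3545

-0.3545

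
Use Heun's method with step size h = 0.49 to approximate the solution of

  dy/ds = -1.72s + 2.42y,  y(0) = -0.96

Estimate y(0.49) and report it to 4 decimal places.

-2.9798

Heun: k1 = f(s_n, y_n); k2 = f(s_n + h, y_n + h·k1); y_{n+1} = y_n + (h/2)·(k1 + k2).
s=0.000000, y=-0.960000:
  k1 = f(0.000000, -0.960000) = -2.323200
  k2 = f(0.490000, -2.098368) = -5.920851
  y ← -0.960000 + (0.49/2)·(-2.323200 + (-5.920851)) = -2.979792
y(0.49) ≈ -2.9798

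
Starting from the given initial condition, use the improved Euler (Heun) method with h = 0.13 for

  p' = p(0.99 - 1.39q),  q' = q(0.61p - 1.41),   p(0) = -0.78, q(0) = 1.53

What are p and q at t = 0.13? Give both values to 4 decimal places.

Heun on (p,q): k1 = f(t_n, state_n); k2 = f(t_n + h, state_n + h·k1); state_{n+1} = state_n + (h/2)·(k1 + k2).
0.000000: (-0.780000, 1.530000)
  k1 = (0.886626, -2.885274)
  predictor → (-0.664739, 1.154914)
  k2 = (0.409034, -2.096736)
  → (-0.695782, 1.206169)
(p(0.13), q(0.13)) ≈ (-0.6958, 1.2062)

-0.6958, 1.2062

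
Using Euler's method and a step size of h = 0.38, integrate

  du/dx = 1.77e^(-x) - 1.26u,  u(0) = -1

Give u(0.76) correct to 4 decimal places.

0.5389

Euler: u_{n+1} = u_n + h·f(x_n, u_n).
x=0.000000, u=-1.000000: f=3.030000 → u ← -1.000000 + 0.38·3.030000 = 0.151400
x=0.380000, u=0.151400: f=1.019671 → u ← 0.151400 + 0.38·1.019671 = 0.538875
u(0.76) ≈ 0.5389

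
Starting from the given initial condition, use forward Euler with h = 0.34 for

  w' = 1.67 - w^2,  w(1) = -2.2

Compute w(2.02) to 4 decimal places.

Euler: w_{n+1} = w_n + h·f(x_n, w_n).
x=1.000000, w=-2.200000: f=-3.170000 → w ← -2.200000 + 0.34·(-3.170000) = -3.277800
x=1.340000, w=-3.277800: f=-9.073973 → w ← -3.277800 + 0.34·(-9.073973) = -6.362951
x=1.680000, w=-6.362951: f=-38.817142 → w ← -6.362951 + 0.34·(-38.817142) = -19.560779
w(2.02) ≈ -19.5608

-19.5608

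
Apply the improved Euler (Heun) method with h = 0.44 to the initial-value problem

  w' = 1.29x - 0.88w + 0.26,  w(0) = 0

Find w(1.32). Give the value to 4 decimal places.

1.0105

Heun: k1 = f(x_n, w_n); k2 = f(x_n + h, w_n + h·k1); w_{n+1} = w_n + (h/2)·(k1 + k2).
x=0.000000, w=0.000000:
  k1 = f(0.000000, 0.000000) = 0.260000
  k2 = f(0.440000, 0.114400) = 0.726928
  w ← 0.000000 + (0.44/2)·(0.260000 + 0.726928) = 0.217124
x=0.440000, w=0.217124:
  k1 = f(0.440000, 0.217124) = 0.636531
  k2 = f(0.880000, 0.497198) = 0.957666
  w ← 0.217124 + (0.44/2)·(0.636531 + 0.957666) = 0.567847
x=0.880000, w=0.567847:
  k1 = f(0.880000, 0.567847) = 0.895494
  k2 = f(1.320000, 0.961865) = 1.116359
  w ← 0.567847 + (0.44/2)·(0.895494 + 1.116359) = 1.010455
w(1.32) ≈ 1.0105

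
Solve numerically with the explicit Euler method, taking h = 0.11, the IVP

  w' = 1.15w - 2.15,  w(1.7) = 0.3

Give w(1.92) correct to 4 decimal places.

Euler: w_{n+1} = w_n + h·f(t_n, w_n).
t=1.700000, w=0.300000: f=-1.805000 → w ← 0.300000 + 0.11·(-1.805000) = 0.101450
t=1.810000, w=0.101450: f=-2.033332 → w ← 0.101450 + 0.11·(-2.033332) = -0.122217
w(1.92) ≈ -0.1222

-0.1222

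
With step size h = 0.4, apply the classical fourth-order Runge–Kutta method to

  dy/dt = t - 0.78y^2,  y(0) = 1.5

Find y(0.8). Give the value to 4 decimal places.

0.9987

RK4: k1 = f(t_n, y_n); k2 = f(t_n + h/2, y_n + (h/2)·k1); k3 = f(t_n + h/2, y_n + (h/2)·k2); k4 = f(t_n + h, y_n + h·k3); y_{n+1} = y_n + (h/6)·(k1 + 2k2 + 2k3 + k4).
t=0.000000, y=1.500000:
  k1 = f(0.000000, 1.500000) = -1.755000
  k2 = f(0.200000, 1.149000) = -0.829757
  k3 = f(0.200000, 1.334049) = -1.188155
  k4 = f(0.400000, 1.024738) = -0.419069
  y ← 1.500000 + (0.4/6)·(k1 + 2k2 + 2k3 + k4) = 1.086007
t=0.400000, y=1.086007:
  k1 = f(0.400000, 1.086007) = -0.519941
  k2 = f(0.600000, 0.982019) = -0.152202
  k3 = f(0.600000, 1.055567) = -0.269093
  k4 = f(0.800000, 0.978370) = 0.053378
  y ← 1.086007 + (0.4/6)·(k1 + 2k2 + 2k3 + k4) = 0.998730
y(0.8) ≈ 0.9987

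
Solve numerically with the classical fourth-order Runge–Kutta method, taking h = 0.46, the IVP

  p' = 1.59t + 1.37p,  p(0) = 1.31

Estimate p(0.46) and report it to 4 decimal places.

2.6681

RK4: k1 = f(t_n, p_n); k2 = f(t_n + h/2, p_n + (h/2)·k1); k3 = f(t_n + h/2, p_n + (h/2)·k2); k4 = f(t_n + h, p_n + h·k3); p_{n+1} = p_n + (h/6)·(k1 + 2k2 + 2k3 + k4).
t=0.000000, p=1.310000:
  k1 = f(0.000000, 1.310000) = 1.794700
  k2 = f(0.230000, 1.722781) = 2.725910
  k3 = f(0.230000, 1.936959) = 3.019334
  k4 = f(0.460000, 2.698894) = 4.428884
  p ← 1.310000 + (0.46/6)·(k1 + 2k2 + 2k3 + k4) = 2.668079
p(0.46) ≈ 2.6681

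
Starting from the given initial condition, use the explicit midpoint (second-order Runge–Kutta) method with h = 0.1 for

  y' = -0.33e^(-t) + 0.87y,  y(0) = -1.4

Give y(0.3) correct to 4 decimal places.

Midpoint: k1 = f(t_n, y_n); k2 = f(t_n + h/2, y_n + (h/2)·k1); y_{n+1} = y_n + h·k2.
t=0.000000, y=-1.400000:
  k1 = f(0.000000, -1.400000) = -1.548000
  k2 = f(0.050000, -1.477400) = -1.599244
  y ← -1.400000 + 0.1·(-1.599244) = -1.559924
t=0.100000, y=-1.559924:
  k1 = f(0.100000, -1.559924) = -1.655731
  k2 = f(0.150000, -1.642711) = -1.713192
  y ← -1.559924 + 0.1·(-1.713192) = -1.731244
t=0.200000, y=-1.731244:
  k1 = f(0.200000, -1.731244) = -1.776363
  k2 = f(0.250000, -1.820062) = -1.840458
  y ← -1.731244 + 0.1·(-1.840458) = -1.915289
y(0.3) ≈ -1.9153

-1.9153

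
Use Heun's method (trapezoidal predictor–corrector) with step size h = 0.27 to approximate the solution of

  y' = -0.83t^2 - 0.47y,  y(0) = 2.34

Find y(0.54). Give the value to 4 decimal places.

1.7698

Heun: k1 = f(t_n, y_n); k2 = f(t_n + h, y_n + h·k1); y_{n+1} = y_n + (h/2)·(k1 + k2).
t=0.000000, y=2.340000:
  k1 = f(0.000000, 2.340000) = -1.099800
  k2 = f(0.270000, 2.043054) = -1.020742
  y ← 2.340000 + (0.27/2)·(-1.099800 + (-1.020742)) = 2.053727
t=0.270000, y=2.053727:
  k1 = f(0.270000, 2.053727) = -1.025759
  k2 = f(0.540000, 1.776772) = -1.077111
  y ← 2.053727 + (0.27/2)·(-1.025759 + (-1.077111)) = 1.769839
y(0.54) ≈ 1.7698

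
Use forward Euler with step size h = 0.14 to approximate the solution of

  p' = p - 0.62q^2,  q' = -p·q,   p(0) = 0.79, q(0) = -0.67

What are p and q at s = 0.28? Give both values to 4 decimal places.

Euler on (p,q): p_{n+1} = p_n + h·p', q_{n+1} = q_n + h·q'.
0.000000: (0.790000, -0.670000); f=(0.511682, 0.529300) → (0.861635, -0.595898)
0.140000: (0.861635, -0.595898); f=(0.641477, 0.513447) → (0.951442, -0.524015)
(p(0.28), q(0.28)) ≈ (0.9514, -0.5240)

0.9514, -0.5240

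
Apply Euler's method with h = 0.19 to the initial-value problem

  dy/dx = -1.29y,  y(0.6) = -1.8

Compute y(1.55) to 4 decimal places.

Euler: y_{n+1} = y_n + h·f(x_n, y_n).
x=0.600000, y=-1.800000: f=2.322000 → y ← -1.800000 + 0.19·2.322000 = -1.358820
x=0.790000, y=-1.358820: f=1.752878 → y ← -1.358820 + 0.19·1.752878 = -1.025773
x=0.980000, y=-1.025773: f=1.323247 → y ← -1.025773 + 0.19·1.323247 = -0.774356
x=1.170000, y=-0.774356: f=0.998920 → y ← -0.774356 + 0.19·0.998920 = -0.584561
x=1.360000, y=-0.584561: f=0.754084 → y ← -0.584561 + 0.19·0.754084 = -0.441285
y(1.55) ≈ -0.4413

-0.4413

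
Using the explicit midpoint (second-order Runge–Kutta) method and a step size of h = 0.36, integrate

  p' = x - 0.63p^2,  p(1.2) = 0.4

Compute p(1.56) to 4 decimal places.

Midpoint: k1 = f(x_n, p_n); k2 = f(x_n + h/2, p_n + (h/2)·k1); p_{n+1} = p_n + h·k2.
x=1.200000, p=0.400000:
  k1 = f(1.200000, 0.400000) = 1.099200
  k2 = f(1.380000, 0.597856) = 1.154818
  p ← 0.400000 + 0.36·1.154818 = 0.815734
p(1.56) ≈ 0.8157

0.8157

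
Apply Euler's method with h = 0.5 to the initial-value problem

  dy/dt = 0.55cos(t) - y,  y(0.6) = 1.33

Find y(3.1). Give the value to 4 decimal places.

Euler: y_{n+1} = y_n + h·f(t_n, y_n).
t=0.600000, y=1.330000: f=-0.876065 → y ← 1.330000 + 0.5·(-0.876065) = 0.891967
t=1.100000, y=0.891967: f=-0.642489 → y ← 0.891967 + 0.5·(-0.642489) = 0.570723
t=1.600000, y=0.570723: f=-0.586782 → y ← 0.570723 + 0.5·(-0.586782) = 0.277331
t=2.100000, y=0.277331: f=-0.554997 → y ← 0.277331 + 0.5·(-0.554997) = -0.000167
t=2.600000, y=-0.000167: f=-0.471122 → y ← -0.000167 + 0.5·(-0.471122) = -0.235728
y(3.1) ≈ -0.2357

-0.2357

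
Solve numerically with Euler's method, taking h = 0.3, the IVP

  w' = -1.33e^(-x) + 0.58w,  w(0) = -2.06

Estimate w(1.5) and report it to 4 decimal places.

Euler: w_{n+1} = w_n + h·f(x_n, w_n).
x=0.000000, w=-2.060000: f=-2.524800 → w ← -2.060000 + 0.3·(-2.524800) = -2.817440
x=0.300000, w=-2.817440: f=-2.619403 → w ← -2.817440 + 0.3·(-2.619403) = -3.603261
x=0.600000, w=-3.603261: f=-2.819811 → w ← -3.603261 + 0.3·(-2.819811) = -4.449204
x=0.900000, w=-4.449204: f=-3.121276 → w ← -4.449204 + 0.3·(-3.121276) = -5.385587
x=1.200000, w=-5.385587: f=-3.524229 → w ← -5.385587 + 0.3·(-3.524229) = -6.442856
w(1.5) ≈ -6.4429

-6.4429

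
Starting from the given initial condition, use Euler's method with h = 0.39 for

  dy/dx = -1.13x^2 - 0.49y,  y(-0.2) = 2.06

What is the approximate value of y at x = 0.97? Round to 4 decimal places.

0.9177

Euler: y_{n+1} = y_n + h·f(x_n, y_n).
x=-0.200000, y=2.060000: f=-1.054600 → y ← 2.060000 + 0.39·(-1.054600) = 1.648706
x=0.190000, y=1.648706: f=-0.848659 → y ← 1.648706 + 0.39·(-0.848659) = 1.317729
x=0.580000, y=1.317729: f=-1.025819 → y ← 1.317729 + 0.39·(-1.025819) = 0.917660
y(0.97) ≈ 0.9177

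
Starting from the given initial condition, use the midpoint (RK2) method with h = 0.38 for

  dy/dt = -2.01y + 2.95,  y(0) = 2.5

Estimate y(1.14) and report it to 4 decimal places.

1.6195

Midpoint: k1 = f(t_n, y_n); k2 = f(t_n + h/2, y_n + (h/2)·k1); y_{n+1} = y_n + h·k2.
t=0.000000, y=2.500000:
  k1 = f(0.000000, 2.500000) = -2.075000
  k2 = f(0.190000, 2.105750) = -1.282557
  y ← 2.500000 + 0.38·(-1.282557) = 2.012628
t=0.380000, y=2.012628:
  k1 = f(0.380000, 2.012628) = -1.095383
  k2 = f(0.570000, 1.804505) = -0.677056
  y ← 2.012628 + 0.38·(-0.677056) = 1.755347
t=0.760000, y=1.755347:
  k1 = f(0.760000, 1.755347) = -0.578247
  k2 = f(0.950000, 1.645480) = -0.357415
  y ← 1.755347 + 0.38·(-0.357415) = 1.619529
y(1.14) ≈ 1.6195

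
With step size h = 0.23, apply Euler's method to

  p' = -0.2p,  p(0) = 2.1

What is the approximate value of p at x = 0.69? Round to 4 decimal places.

Euler: p_{n+1} = p_n + h·f(x_n, p_n).
x=0.000000, p=2.100000: f=-0.420000 → p ← 2.100000 + 0.23·(-0.420000) = 2.003400
x=0.230000, p=2.003400: f=-0.400680 → p ← 2.003400 + 0.23·(-0.400680) = 1.911244
x=0.460000, p=1.911244: f=-0.382249 → p ← 1.911244 + 0.23·(-0.382249) = 1.823326
p(0.69) ≈ 1.8233

1.8233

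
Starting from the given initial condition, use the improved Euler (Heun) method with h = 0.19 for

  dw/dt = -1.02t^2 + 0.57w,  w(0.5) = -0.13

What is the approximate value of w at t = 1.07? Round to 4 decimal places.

Heun: k1 = f(t_n, w_n); k2 = f(t_n + h, w_n + h·k1); w_{n+1} = w_n + (h/2)·(k1 + k2).
t=0.500000, w=-0.130000:
  k1 = f(0.500000, -0.130000) = -0.329100
  k2 = f(0.690000, -0.192529) = -0.595364
  w ← -0.130000 + (0.19/2)·(-0.329100 + (-0.595364)) = -0.217824
t=0.690000, w=-0.217824:
  k1 = f(0.690000, -0.217824) = -0.609782
  k2 = f(0.880000, -0.333683) = -0.980087
  w ← -0.217824 + (0.19/2)·(-0.609782 + (-0.980087)) = -0.368862
t=0.880000, w=-0.368862:
  k1 = f(0.880000, -0.368862) = -1.000139
  k2 = f(1.070000, -0.558888) = -1.486364
  w ← -0.368862 + (0.19/2)·(-1.000139 + (-1.486364)) = -0.605079
w(1.07) ≈ -0.6051

-0.6051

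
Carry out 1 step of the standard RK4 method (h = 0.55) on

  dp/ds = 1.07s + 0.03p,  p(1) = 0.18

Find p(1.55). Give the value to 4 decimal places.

0.9391

RK4: k1 = f(s_n, p_n); k2 = f(s_n + h/2, p_n + (h/2)·k1); k3 = f(s_n + h/2, p_n + (h/2)·k2); k4 = f(s_n + h, p_n + h·k3); p_{n+1} = p_n + (h/6)·(k1 + 2k2 + 2k3 + k4).
s=1.000000, p=0.180000:
  k1 = f(1.000000, 0.180000) = 1.075400
  k2 = f(1.275000, 0.475735) = 1.378522
  k3 = f(1.275000, 0.559094) = 1.381023
  k4 = f(1.550000, 0.939563) = 1.686687
  p ← 0.180000 + (0.55/6)·(k1 + 2k2 + 2k3 + k4) = 0.939108
p(1.55) ≈ 0.9391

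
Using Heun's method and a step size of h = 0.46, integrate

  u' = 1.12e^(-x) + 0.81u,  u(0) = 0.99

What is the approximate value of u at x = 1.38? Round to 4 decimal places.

Heun: k1 = f(x_n, u_n); k2 = f(x_n + h, u_n + h·k1); u_{n+1} = u_n + (h/2)·(k1 + k2).
x=0.000000, u=0.990000:
  k1 = f(0.000000, 0.990000) = 1.921900
  k2 = f(0.460000, 1.874074) = 2.225038
  u ← 0.990000 + (0.46/2)·(1.921900 + 2.225038) = 1.943796
x=0.460000, u=1.943796:
  k1 = f(0.460000, 1.943796) = 2.281512
  k2 = f(0.920000, 2.993291) = 2.870907
  u ← 1.943796 + (0.46/2)·(2.281512 + 2.870907) = 3.128852
x=0.920000, u=3.128852:
  k1 = f(0.920000, 3.128852) = 2.980712
  k2 = f(1.380000, 4.499979) = 3.926751
  u ← 3.128852 + (0.46/2)·(2.980712 + 3.926751) = 4.717569
u(1.38) ≈ 4.7176

4.7176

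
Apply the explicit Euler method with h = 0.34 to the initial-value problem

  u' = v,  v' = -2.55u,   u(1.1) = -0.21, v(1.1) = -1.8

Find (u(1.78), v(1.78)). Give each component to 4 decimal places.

-1.3721, -0.9053

Euler on (u,v): u_{n+1} = u_n + h·u', v_{n+1} = v_n + h·v'.
1.100000: (-0.210000, -1.800000); f=(-1.800000, 0.535500) → (-0.822000, -1.617930)
1.440000: (-0.822000, -1.617930); f=(-1.617930, 2.096100) → (-1.372096, -0.905256)
(u(1.78), v(1.78)) ≈ (-1.3721, -0.9053)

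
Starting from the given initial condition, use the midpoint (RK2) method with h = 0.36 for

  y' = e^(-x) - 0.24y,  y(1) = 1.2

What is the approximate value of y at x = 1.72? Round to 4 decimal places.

Midpoint: k1 = f(x_n, y_n); k2 = f(x_n + h/2, y_n + (h/2)·k1); y_{n+1} = y_n + h·k2.
x=1.000000, y=1.200000:
  k1 = f(1.000000, 1.200000) = 0.079879
  k2 = f(1.180000, 1.214378) = 0.015828
  y ← 1.200000 + 0.36·0.015828 = 1.205698
x=1.360000, y=1.205698:
  k1 = f(1.360000, 1.205698) = -0.032707
  k2 = f(1.540000, 1.199811) = -0.073574
  y ← 1.205698 + 0.36·(-0.073574) = 1.179212
y(1.72) ≈ 1.1792

1.1792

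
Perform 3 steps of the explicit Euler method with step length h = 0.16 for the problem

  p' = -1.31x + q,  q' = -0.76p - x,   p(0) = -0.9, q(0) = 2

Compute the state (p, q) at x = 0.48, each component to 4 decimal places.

Euler on (p,q): p_{n+1} = p_n + h·p', q_{n+1} = q_n + h·q'.
0.000000: (-0.900000, 2.000000); f=(2.000000, 0.684000) → (-0.580000, 2.109440)
0.160000: (-0.580000, 2.109440); f=(1.899840, 0.280800) → (-0.276026, 2.154368)
0.320000: (-0.276026, 2.154368); f=(1.735168, -0.110221) → (0.001601, 2.136733)
(p(0.48), q(0.48)) ≈ (0.0016, 2.1367)

0.0016, 2.1367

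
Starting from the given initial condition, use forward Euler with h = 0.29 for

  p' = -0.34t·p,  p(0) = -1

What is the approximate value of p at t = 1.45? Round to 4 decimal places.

Euler: p_{n+1} = p_n + h·f(t_n, p_n).
t=0.000000, p=-1.000000: f=0.000000 → p ← -1.000000 + 0.29·0.000000 = -1.000000
t=0.290000, p=-1.000000: f=0.098600 → p ← -1.000000 + 0.29·0.098600 = -0.971406
t=0.580000, p=-0.971406: f=0.191561 → p ← -0.971406 + 0.29·0.191561 = -0.915853
t=0.870000, p=-0.915853: f=0.270909 → p ← -0.915853 + 0.29·0.270909 = -0.837290
t=1.160000, p=-0.837290: f=0.330227 → p ← -0.837290 + 0.29·0.330227 = -0.741524
p(1.45) ≈ -0.7415

-0.7415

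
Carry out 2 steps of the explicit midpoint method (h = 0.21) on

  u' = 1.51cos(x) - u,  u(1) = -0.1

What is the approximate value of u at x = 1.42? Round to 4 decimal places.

0.1036

Midpoint: k1 = f(x_n, u_n); k2 = f(x_n + h/2, u_n + (h/2)·k1); u_{n+1} = u_n + h·k2.
x=1.000000, u=-0.100000:
  k1 = f(1.000000, -0.100000) = 0.915856
  k2 = f(1.105000, -0.003835) = 0.682028
  u ← -0.100000 + 0.21·0.682028 = 0.043226
x=1.210000, u=0.043226:
  k1 = f(1.210000, 0.043226) = 0.489833
  k2 = f(1.315000, 0.094658) = 0.287396
  u ← 0.043226 + 0.21·0.287396 = 0.103579
u(1.42) ≈ 0.1036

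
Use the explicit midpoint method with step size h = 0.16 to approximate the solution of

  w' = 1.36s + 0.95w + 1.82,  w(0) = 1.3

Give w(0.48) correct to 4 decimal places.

3.3297

Midpoint: k1 = f(s_n, w_n); k2 = f(s_n + h/2, w_n + (h/2)·k1); w_{n+1} = w_n + h·k2.
s=0.000000, w=1.300000:
  k1 = f(0.000000, 1.300000) = 3.055000
  k2 = f(0.080000, 1.544400) = 3.395980
  w ← 1.300000 + 0.16·3.395980 = 1.843357
s=0.160000, w=1.843357:
  k1 = f(0.160000, 1.843357) = 3.788789
  k2 = f(0.240000, 2.146460) = 4.185537
  w ← 1.843357 + 0.16·4.185537 = 2.513043
s=0.320000, w=2.513043:
  k1 = f(0.320000, 2.513043) = 4.642591
  k2 = f(0.400000, 2.884450) = 5.104227
  w ← 2.513043 + 0.16·5.104227 = 3.329719
w(0.48) ≈ 3.3297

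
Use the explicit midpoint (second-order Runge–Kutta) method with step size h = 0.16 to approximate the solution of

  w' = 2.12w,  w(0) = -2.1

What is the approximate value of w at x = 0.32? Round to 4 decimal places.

Midpoint: k1 = f(x_n, w_n); k2 = f(x_n + h/2, w_n + (h/2)·k1); w_{n+1} = w_n + h·k2.
x=0.000000, w=-2.100000:
  k1 = f(0.000000, -2.100000) = -4.452000
  k2 = f(0.080000, -2.456160) = -5.207059
  w ← -2.100000 + 0.16·(-5.207059) = -2.933129
x=0.160000, w=-2.933129:
  k1 = f(0.160000, -2.933129) = -6.218234
  k2 = f(0.240000, -3.430588) = -7.272847
  w ← -2.933129 + 0.16·(-7.272847) = -4.096785
w(0.32) ≈ -4.0968

-4.0968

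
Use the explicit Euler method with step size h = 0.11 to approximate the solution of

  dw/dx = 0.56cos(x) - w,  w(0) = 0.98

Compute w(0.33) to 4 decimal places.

0.8543

Euler: w_{n+1} = w_n + h·f(x_n, w_n).
x=0.000000, w=0.980000: f=-0.420000 → w ← 0.980000 + 0.11·(-0.420000) = 0.933800
x=0.110000, w=0.933800: f=-0.377185 → w ← 0.933800 + 0.11·(-0.377185) = 0.892310
x=0.220000, w=0.892310: f=-0.345807 → w ← 0.892310 + 0.11·(-0.345807) = 0.854271
w(0.33) ≈ 0.8543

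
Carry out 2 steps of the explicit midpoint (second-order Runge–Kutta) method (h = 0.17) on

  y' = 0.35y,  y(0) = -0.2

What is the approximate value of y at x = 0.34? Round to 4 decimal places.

Midpoint: k1 = f(x_n, y_n); k2 = f(x_n + h/2, y_n + (h/2)·k1); y_{n+1} = y_n + h·k2.
x=0.000000, y=-0.200000:
  k1 = f(0.000000, -0.200000) = -0.070000
  k2 = f(0.085000, -0.205950) = -0.072083
  y ← -0.200000 + 0.17·(-0.072083) = -0.212254
x=0.170000, y=-0.212254:
  k1 = f(0.170000, -0.212254) = -0.074289
  k2 = f(0.255000, -0.218569) = -0.076499
  y ← -0.212254 + 0.17·(-0.076499) = -0.225259
y(0.34) ≈ -0.2253

-0.2253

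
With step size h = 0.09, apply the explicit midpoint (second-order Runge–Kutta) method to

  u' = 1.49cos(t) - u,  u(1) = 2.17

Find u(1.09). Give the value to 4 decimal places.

Midpoint: k1 = f(t_n, u_n); k2 = f(t_n + h/2, u_n + (h/2)·k1); u_{n+1} = u_n + h·k2.
t=1.000000, u=2.170000:
  k1 = f(1.000000, 2.170000) = -1.364950
  k2 = f(1.045000, 2.108577) = -1.360743
  u ← 2.170000 + 0.09·(-1.360743) = 2.047533
u(1.09) ≈ 2.0475

2.0475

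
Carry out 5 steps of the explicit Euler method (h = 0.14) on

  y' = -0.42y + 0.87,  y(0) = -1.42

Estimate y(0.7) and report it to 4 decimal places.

Euler: y_{n+1} = y_n + h·f(x_n, y_n).
x=0.000000, y=-1.420000: f=1.466400 → y ← -1.420000 + 0.14·1.466400 = -1.214704
x=0.140000, y=-1.214704: f=1.380176 → y ← -1.214704 + 0.14·1.380176 = -1.021479
x=0.280000, y=-1.021479: f=1.299021 → y ← -1.021479 + 0.14·1.299021 = -0.839616
x=0.420000, y=-0.839616: f=1.222639 → y ← -0.839616 + 0.14·1.222639 = -0.668447
x=0.560000, y=-0.668447: f=1.150748 → y ← -0.668447 + 0.14·1.150748 = -0.507342
y(0.7) ≈ -0.5073

-0.5073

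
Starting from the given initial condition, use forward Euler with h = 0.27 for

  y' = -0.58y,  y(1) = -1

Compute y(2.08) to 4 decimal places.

-0.5060

Euler: y_{n+1} = y_n + h·f(x_n, y_n).
x=1.000000, y=-1.000000: f=0.580000 → y ← -1.000000 + 0.27·0.580000 = -0.843400
x=1.270000, y=-0.843400: f=0.489172 → y ← -0.843400 + 0.27·0.489172 = -0.711324
x=1.540000, y=-0.711324: f=0.412568 → y ← -0.711324 + 0.27·0.412568 = -0.599930
x=1.810000, y=-0.599930: f=0.347960 → y ← -0.599930 + 0.27·0.347960 = -0.505981
y(2.08) ≈ -0.5060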